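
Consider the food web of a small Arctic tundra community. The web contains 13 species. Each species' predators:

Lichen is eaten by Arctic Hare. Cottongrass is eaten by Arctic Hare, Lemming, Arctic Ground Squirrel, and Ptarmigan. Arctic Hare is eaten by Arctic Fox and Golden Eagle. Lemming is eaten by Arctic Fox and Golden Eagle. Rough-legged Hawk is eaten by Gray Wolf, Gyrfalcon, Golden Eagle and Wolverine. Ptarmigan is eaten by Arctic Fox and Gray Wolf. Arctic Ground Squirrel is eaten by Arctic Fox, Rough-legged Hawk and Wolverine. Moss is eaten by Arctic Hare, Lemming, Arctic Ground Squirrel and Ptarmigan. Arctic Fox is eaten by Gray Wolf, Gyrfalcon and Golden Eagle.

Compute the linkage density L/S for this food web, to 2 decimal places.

L/S = 1.92

There are L = 25 links among S = 13 species.
L/S = 25/13 = 1.9231 ≈ 1.92.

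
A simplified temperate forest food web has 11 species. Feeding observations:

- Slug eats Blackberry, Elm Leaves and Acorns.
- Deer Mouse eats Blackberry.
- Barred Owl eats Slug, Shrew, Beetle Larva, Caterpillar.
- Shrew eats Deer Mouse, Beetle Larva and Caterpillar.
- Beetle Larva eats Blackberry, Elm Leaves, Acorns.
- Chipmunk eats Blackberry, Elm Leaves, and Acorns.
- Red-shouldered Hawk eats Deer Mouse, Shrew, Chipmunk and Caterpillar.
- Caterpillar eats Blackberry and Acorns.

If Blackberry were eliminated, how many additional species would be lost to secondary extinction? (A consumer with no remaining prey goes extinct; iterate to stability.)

1

Remove Blackberry.
Round 1: Deer Mouse (all prey gone) → extinct.
No further losses. Total secondary extinctions: 1.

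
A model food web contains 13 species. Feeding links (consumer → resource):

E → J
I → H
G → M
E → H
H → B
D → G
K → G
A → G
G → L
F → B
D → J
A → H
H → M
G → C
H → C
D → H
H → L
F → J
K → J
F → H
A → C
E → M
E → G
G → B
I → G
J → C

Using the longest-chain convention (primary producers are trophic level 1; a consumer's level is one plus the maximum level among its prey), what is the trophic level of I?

Trophic level 3

B is a producer → level 1.
G eats B (level 1); other prey at levels: C 1, M 1, L 1 → level 2.
I eats G (level 2); other prey at levels: H 2 → level 3.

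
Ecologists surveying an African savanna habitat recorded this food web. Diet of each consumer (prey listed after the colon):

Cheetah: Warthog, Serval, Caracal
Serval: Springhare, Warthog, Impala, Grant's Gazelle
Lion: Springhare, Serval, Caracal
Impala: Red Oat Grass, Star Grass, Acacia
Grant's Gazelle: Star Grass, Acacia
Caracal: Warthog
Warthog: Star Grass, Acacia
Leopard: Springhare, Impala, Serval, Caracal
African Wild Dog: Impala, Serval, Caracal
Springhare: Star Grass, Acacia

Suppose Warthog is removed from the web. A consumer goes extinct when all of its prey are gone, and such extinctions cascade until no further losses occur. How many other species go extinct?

Remove Warthog.
Round 1: Caracal (all prey gone) → extinct.
No further losses. Total secondary extinctions: 1.

1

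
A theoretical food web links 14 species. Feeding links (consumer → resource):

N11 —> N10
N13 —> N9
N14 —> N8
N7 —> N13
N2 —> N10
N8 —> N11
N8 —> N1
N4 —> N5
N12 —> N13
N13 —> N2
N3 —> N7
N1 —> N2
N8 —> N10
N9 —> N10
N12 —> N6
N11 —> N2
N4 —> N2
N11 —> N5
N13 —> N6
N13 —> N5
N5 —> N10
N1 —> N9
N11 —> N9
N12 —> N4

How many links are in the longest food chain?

One longest chain: N10 → N5 → N13 → N7 → N3.
It has 5 species and 4 links.

4 links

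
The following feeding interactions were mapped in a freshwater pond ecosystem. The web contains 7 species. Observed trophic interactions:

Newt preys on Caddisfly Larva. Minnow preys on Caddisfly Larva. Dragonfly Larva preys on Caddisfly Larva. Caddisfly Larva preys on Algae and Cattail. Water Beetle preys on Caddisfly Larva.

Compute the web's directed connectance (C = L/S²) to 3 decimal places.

C = 0.122

The web has S = 7 species and L = 6 feeding links.
C = L / S² = 6 / 49 = 0.1224 ≈ 0.122.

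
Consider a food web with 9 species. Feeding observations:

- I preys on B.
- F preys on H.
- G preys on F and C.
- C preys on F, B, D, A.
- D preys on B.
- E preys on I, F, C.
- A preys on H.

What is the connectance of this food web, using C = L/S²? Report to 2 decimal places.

C = 0.16

The web has S = 9 species and L = 13 feeding links.
C = L / S² = 13 / 81 = 0.1605 ≈ 0.16.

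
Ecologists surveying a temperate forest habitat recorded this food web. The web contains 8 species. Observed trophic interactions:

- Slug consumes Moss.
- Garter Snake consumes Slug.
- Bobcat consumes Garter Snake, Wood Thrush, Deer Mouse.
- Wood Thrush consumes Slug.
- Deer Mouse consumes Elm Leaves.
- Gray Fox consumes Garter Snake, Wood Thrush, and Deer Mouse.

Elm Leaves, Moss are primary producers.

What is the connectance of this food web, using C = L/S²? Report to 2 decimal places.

The web has S = 8 species and L = 10 feeding links.
C = L / S² = 10 / 64 = 0.1562 ≈ 0.16.

C = 0.16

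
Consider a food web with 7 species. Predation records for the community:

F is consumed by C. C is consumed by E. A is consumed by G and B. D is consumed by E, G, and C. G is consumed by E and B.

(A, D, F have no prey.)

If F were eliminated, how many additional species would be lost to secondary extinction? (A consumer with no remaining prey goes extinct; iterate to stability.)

Remove F.
Every predator of it retains at least one other prey: C still has D.
No consumer loses all prey, so no secondary extinctions occur.

0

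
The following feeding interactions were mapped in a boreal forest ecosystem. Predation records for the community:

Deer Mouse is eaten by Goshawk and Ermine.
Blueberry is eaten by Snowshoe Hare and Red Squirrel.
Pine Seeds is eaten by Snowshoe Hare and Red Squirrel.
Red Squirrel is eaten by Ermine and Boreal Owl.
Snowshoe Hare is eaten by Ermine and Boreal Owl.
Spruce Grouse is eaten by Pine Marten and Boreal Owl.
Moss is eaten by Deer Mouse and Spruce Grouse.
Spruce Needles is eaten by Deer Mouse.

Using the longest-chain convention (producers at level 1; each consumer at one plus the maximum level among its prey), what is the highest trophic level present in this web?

3

Producers (level 1): Blueberry, Spruce Needles, Moss, Pine Seeds.
Spruce Needles → Deer Mouse → Goshawk gives Goshawk level 3.
No species has a prey at level 3, so no species reaches level 4.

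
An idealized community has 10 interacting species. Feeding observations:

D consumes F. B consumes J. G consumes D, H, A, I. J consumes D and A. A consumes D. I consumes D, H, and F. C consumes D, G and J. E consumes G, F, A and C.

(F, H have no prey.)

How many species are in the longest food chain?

One longest chain: F → D → A → G → C → E.
It has 6 species and 5 links.

6 species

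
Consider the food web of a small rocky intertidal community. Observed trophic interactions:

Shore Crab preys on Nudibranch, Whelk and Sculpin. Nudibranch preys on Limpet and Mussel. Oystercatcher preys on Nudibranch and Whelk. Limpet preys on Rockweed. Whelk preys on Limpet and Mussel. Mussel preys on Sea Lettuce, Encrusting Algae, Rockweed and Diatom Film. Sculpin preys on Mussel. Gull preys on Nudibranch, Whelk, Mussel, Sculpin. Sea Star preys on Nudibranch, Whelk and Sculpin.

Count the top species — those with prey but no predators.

4

Top species (has prey, but nothing eats it): Oystercatcher, Gull, Sea Star, Shore Crab.
Count: 4.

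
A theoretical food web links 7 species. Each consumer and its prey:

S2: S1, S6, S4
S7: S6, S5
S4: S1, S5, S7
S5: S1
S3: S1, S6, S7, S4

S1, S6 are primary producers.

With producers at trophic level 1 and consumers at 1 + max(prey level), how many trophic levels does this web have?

5

Producers (level 1): S1, S6.
S1 → S5 → S7 → S4 → S2 gives S2 level 5.
No species has a prey at level 5, so no species reaches level 6.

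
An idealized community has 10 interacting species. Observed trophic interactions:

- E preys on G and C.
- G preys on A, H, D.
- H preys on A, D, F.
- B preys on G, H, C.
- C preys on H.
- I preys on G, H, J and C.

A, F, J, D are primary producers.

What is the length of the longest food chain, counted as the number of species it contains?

4 species

One longest chain: A → H → G → B.
It has 4 species and 3 links.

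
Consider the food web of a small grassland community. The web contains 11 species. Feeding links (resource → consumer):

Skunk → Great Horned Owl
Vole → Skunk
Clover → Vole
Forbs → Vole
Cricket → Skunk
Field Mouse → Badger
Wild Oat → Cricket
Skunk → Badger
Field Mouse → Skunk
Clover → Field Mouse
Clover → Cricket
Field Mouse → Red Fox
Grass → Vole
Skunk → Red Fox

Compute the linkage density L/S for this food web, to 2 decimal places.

There are L = 14 links among S = 11 species.
L/S = 14/11 = 1.2727 ≈ 1.27.

L/S = 1.27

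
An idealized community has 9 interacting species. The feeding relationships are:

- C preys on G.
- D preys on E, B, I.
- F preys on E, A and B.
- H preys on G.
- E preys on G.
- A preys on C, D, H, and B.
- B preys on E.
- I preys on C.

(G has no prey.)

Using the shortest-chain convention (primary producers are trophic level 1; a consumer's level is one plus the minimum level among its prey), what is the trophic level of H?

Trophic level 2

G is a producer → level 1.
H eats G → level 2.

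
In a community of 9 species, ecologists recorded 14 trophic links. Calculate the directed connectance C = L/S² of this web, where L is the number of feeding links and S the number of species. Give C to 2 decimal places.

C = 0.17

The web has S = 9 species and L = 14 feeding links.
C = L / S² = 14 / 81 = 0.1728 ≈ 0.17.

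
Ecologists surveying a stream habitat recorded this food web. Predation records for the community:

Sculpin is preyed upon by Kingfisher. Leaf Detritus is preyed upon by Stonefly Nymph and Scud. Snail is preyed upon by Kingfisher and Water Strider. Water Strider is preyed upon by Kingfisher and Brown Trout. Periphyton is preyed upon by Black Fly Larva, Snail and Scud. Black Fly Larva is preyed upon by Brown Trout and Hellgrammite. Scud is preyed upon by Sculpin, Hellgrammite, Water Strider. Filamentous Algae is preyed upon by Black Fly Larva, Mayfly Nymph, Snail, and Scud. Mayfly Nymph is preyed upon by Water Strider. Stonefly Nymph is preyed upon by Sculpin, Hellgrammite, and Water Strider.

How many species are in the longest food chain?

One longest chain: Periphyton → Snail → Water Strider → Brown Trout.
It has 4 species and 3 links.

4 species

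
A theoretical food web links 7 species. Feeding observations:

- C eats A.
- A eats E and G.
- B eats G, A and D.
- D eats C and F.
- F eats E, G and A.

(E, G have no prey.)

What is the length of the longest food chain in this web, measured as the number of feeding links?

4 links

One longest chain: E → A → F → D → B.
It has 5 species and 4 links.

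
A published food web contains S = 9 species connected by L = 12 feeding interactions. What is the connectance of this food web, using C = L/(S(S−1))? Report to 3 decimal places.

C = 0.167

The web has S = 9 species and L = 12 feeding links.
C = L / (S(S−1)) = 12 / 72 = 0.1667 ≈ 0.167.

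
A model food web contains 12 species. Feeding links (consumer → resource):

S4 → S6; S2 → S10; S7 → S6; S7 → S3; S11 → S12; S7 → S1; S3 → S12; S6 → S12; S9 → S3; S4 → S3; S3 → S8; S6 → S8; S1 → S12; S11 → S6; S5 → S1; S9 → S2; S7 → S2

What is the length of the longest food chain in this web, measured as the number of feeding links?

2 links

One longest chain: S8 → S6 → S4.
It has 3 species and 2 links.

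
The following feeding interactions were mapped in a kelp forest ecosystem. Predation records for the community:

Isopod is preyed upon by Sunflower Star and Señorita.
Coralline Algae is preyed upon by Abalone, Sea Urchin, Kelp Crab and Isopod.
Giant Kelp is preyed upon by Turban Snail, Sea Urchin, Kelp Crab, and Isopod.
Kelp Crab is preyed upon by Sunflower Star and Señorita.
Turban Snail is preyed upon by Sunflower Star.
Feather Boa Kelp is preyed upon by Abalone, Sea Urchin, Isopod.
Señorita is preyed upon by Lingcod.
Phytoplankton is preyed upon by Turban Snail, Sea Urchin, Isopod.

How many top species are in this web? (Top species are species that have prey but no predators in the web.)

4

Top species (has prey, but nothing eats it): Sea Urchin, Abalone, Sunflower Star, Lingcod.
Count: 4.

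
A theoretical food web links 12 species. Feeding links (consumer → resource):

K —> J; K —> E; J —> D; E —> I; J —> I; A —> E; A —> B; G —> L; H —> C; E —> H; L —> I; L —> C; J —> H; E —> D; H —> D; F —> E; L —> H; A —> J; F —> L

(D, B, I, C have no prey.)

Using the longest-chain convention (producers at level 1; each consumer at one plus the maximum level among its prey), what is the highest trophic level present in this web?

4

Producers (level 1): D, B, I, C.
D → H → L → F gives F level 4.
No species has a prey at level 4, so no species reaches level 5.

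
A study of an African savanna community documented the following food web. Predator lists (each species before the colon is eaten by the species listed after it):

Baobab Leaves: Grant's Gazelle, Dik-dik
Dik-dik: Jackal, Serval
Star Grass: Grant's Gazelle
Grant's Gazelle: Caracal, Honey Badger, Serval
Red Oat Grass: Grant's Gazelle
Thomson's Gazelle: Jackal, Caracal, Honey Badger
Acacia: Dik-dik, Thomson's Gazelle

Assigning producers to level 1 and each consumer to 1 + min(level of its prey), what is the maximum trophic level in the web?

3

Producers (level 1): Acacia, Red Oat Grass, Baobab Leaves, Star Grass.
Following each consumer down to its lowest-level prey: Red Oat Grass → Grant's Gazelle → Honey Badger (levels 1 through 3).
All prey of Honey Badger (Grant's Gazelle 2, Thomson's Gazelle 2) are at level 2 or above, so Honey Badger is at level 1 + 2 = 3.
Every consumer has at least one prey at level 2 or below, so none exceeds level 3.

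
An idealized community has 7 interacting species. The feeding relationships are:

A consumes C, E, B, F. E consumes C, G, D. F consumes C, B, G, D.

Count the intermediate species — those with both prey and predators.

2

Intermediate species (has both prey and predators): F, E.
Count: 2.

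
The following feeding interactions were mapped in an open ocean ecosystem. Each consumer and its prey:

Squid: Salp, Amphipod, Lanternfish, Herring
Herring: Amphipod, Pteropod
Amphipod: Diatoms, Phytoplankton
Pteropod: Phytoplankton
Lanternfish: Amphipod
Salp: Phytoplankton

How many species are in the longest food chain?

One longest chain: Diatoms → Amphipod → Lanternfish → Squid.
It has 4 species and 3 links.

4 species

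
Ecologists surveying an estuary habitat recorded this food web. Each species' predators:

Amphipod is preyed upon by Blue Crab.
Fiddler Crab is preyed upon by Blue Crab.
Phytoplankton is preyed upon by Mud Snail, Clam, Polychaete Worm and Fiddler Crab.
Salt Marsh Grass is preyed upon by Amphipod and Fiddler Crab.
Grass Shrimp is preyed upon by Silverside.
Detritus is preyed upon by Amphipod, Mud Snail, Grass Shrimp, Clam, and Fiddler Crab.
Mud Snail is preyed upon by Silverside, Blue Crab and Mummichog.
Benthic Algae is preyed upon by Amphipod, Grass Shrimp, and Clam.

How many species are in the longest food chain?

3 species

One longest chain: Benthic Algae → Grass Shrimp → Silverside.
It has 3 species and 2 links.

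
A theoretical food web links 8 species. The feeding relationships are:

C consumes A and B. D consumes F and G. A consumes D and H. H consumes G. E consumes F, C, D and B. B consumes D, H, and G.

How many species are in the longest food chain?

One longest chain: G → H → A → C → E.
It has 5 species and 4 links.

5 species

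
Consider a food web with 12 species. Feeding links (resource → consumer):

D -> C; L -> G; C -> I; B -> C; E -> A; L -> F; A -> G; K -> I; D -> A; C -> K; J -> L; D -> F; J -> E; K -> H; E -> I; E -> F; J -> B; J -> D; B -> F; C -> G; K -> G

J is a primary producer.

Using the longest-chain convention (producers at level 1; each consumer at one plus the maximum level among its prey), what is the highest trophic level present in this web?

5

Producers (level 1): J.
J → D → C → K → H gives H level 5.
No species has a prey at level 5, so no species reaches level 6.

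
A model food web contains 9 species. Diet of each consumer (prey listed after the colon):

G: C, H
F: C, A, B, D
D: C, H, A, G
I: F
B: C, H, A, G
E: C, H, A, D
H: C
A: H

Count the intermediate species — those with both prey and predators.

Intermediate species (has both prey and predators): H, A, G, B, D, F.
Count: 6.

6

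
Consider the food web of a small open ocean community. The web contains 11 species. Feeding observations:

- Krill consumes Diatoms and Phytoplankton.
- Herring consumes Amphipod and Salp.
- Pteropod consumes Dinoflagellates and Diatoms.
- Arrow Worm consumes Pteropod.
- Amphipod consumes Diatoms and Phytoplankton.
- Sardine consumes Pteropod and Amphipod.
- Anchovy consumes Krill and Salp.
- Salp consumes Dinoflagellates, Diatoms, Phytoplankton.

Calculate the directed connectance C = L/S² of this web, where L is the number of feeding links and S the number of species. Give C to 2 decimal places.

C = 0.13

The web has S = 11 species and L = 16 feeding links.
C = L / S² = 16 / 121 = 0.1322 ≈ 0.13.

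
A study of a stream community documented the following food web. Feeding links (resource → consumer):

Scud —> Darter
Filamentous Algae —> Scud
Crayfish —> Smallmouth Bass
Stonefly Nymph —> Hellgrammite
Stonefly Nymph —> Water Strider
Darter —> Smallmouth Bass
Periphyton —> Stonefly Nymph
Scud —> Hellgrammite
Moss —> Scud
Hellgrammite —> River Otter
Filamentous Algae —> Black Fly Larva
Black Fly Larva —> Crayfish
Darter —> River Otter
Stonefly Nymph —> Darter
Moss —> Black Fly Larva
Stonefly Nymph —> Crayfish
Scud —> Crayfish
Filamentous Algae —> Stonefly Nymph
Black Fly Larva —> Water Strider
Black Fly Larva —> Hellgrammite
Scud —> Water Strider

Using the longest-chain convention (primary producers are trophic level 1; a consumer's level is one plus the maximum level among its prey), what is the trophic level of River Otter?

Trophic level 4

Filamentous Algae is a producer → level 1.
Black Fly Larva eats Filamentous Algae (level 1); other prey at levels: Moss 1 → level 2.
Hellgrammite eats Black Fly Larva (level 2); other prey at levels: Stonefly Nymph 2, Scud 2 → level 3.
River Otter eats Hellgrammite (level 3); other prey at levels: Darter 3 → level 4.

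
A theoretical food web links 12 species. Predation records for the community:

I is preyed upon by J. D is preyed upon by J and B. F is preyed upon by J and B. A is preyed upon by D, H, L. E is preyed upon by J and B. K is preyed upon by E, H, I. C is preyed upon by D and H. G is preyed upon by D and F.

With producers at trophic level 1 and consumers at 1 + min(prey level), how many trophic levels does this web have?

Producers (level 1): C, K, G, A.
Following each consumer down to its lowest-level prey: G → F → B (levels 1 through 3).
All prey of B (F 2, D 2, E 2) are at level 2 or above, so B is at level 1 + 2 = 3.
Every consumer has at least one prey at level 2 or below, so none exceeds level 3.

3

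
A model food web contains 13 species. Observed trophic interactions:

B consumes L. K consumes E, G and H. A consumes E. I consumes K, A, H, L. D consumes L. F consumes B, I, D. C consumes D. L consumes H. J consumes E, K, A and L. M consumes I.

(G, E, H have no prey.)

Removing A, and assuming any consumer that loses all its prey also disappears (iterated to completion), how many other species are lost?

Remove A.
Every predator of it retains at least one other prey: J still has E, K, L; I still has H, K, L.
No consumer loses all prey, so no secondary extinctions occur.

0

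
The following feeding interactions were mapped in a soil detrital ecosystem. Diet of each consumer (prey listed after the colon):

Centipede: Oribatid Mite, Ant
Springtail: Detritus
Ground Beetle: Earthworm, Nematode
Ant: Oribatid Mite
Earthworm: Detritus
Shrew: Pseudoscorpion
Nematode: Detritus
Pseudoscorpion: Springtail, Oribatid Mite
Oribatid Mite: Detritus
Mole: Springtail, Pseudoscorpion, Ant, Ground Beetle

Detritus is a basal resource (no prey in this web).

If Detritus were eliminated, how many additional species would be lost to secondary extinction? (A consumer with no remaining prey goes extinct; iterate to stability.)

Remove Detritus.
Round 1: Springtail (all prey gone), Oribatid Mite (all prey gone), Earthworm (all prey gone), Nematode (all prey gone) → extinct.
Round 2: Pseudoscorpion (all prey gone), Ant (all prey gone), Ground Beetle (all prey gone) → extinct.
Round 3: Centipede (all prey gone), Mole (all prey gone), Shrew (all prey gone) → extinct.
No further losses. Total secondary extinctions: 10.

10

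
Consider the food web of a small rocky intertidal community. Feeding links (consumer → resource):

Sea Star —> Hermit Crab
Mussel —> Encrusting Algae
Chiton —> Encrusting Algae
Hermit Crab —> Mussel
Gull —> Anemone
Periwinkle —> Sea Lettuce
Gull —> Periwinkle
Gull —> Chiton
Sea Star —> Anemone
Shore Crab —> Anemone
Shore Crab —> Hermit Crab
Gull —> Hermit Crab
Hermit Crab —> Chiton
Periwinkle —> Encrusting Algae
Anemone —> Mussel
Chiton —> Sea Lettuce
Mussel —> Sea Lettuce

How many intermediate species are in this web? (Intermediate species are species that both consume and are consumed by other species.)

5

Intermediate species (has both prey and predators): Mussel, Chiton, Periwinkle, Hermit Crab, Anemone.
Count: 5.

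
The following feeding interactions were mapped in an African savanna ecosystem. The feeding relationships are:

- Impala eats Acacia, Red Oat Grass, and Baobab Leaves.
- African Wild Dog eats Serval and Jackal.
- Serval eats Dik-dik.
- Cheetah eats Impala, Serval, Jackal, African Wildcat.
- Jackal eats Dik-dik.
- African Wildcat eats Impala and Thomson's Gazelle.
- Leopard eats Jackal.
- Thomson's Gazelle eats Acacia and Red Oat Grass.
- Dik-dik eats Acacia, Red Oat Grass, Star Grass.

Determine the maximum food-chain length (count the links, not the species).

One longest chain: Baobab Leaves → Impala → African Wildcat → Cheetah.
It has 4 species and 3 links.

3 links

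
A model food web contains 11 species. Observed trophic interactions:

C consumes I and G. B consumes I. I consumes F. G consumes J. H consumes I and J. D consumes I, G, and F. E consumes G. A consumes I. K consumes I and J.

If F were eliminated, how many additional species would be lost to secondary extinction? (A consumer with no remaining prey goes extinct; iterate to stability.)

Remove F.
Round 1: I (all prey gone) → extinct.
Round 2: A (all prey gone), B (all prey gone) → extinct.
No further losses. Total secondary extinctions: 3.

3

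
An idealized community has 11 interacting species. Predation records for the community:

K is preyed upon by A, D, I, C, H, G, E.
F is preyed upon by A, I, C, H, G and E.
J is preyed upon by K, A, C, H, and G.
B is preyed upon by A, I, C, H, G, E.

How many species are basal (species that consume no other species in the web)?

3

Basal species (no prey listed): J, F, B.
Count: 3.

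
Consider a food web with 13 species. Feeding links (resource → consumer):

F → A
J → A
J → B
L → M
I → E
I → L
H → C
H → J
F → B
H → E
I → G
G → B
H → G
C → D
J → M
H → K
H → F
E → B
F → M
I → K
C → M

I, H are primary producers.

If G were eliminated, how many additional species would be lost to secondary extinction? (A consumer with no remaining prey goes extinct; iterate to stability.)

Remove G.
Every predator of it retains at least one other prey: B still has E, F, J.
No consumer loses all prey, so no secondary extinctions occur.

0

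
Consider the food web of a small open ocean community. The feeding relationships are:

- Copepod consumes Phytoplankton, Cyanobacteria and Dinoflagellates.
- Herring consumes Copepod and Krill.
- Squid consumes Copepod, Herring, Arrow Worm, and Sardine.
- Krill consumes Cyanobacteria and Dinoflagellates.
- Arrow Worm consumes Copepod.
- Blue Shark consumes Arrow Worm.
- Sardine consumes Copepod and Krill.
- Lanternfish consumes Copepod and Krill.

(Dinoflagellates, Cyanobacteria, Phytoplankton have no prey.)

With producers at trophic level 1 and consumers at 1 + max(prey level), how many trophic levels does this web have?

Producers (level 1): Dinoflagellates, Cyanobacteria, Phytoplankton.
Dinoflagellates → Copepod → Arrow Worm → Blue Shark gives Blue Shark level 4.
No species has a prey at level 4, so no species reaches level 5.

4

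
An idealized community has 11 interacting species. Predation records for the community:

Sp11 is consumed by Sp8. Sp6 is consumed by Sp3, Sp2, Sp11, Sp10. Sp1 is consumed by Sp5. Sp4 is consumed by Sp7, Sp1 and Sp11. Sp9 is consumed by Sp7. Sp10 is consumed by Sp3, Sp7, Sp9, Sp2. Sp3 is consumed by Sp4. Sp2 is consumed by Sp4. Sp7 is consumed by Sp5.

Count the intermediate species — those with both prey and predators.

Intermediate species (has both prey and predators): Sp10, Sp3, Sp2, Sp9, Sp4, Sp11, Sp1, Sp7.
Count: 8.

8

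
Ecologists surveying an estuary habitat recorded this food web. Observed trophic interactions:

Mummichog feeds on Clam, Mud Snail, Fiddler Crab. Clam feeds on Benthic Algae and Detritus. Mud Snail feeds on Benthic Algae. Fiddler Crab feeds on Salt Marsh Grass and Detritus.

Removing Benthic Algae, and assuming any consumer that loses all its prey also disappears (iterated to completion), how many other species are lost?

1

Remove Benthic Algae.
Round 1: Mud Snail (all prey gone) → extinct.
No further losses. Total secondary extinctions: 1.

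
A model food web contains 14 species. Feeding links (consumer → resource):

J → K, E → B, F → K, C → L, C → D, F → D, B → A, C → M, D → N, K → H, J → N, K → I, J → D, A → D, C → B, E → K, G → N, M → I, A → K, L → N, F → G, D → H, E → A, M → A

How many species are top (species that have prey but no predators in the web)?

4

Top species (has prey, but nothing eats it): J, F, E, C.
Count: 4.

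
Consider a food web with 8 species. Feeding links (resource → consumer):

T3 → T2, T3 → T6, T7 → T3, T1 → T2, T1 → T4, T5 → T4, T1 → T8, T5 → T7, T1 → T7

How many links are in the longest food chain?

3 links

One longest chain: T5 → T7 → T3 → T6.
It has 4 species and 3 links.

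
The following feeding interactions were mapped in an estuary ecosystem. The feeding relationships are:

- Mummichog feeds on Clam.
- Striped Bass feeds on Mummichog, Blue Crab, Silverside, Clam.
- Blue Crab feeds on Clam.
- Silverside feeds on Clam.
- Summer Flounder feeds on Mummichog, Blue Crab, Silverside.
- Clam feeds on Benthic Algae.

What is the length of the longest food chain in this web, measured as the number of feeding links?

One longest chain: Benthic Algae → Clam → Mummichog → Striped Bass.
It has 4 species and 3 links.

3 links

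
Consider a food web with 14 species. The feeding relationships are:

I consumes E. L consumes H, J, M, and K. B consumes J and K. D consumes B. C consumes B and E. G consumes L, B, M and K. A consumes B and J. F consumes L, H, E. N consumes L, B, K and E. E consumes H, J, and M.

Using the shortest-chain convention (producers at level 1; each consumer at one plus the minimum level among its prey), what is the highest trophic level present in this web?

3

Producers (level 1): M, H, J, K.
Following each consumer down to its lowest-level prey: J → B → D (levels 1 through 3).
All prey of D (B 2) are at level 2 or above, so D is at level 1 + 2 = 3.
Every consumer has at least one prey at level 2 or below, so none exceeds level 3.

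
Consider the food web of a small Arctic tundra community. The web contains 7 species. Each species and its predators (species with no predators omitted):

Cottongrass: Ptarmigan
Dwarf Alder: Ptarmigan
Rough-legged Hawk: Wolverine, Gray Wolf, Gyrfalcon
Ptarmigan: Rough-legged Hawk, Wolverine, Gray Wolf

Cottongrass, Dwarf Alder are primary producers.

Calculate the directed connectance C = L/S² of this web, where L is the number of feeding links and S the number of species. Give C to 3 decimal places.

The web has S = 7 species and L = 8 feeding links.
C = L / S² = 8 / 49 = 0.1633 ≈ 0.163.

C = 0.163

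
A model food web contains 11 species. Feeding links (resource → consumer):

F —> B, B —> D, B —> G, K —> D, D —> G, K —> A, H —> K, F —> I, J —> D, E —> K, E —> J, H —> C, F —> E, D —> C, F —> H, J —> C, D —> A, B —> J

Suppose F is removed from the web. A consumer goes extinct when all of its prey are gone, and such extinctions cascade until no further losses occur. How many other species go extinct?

10

Remove F.
Round 1: I (all prey gone), H (all prey gone), E (all prey gone), B (all prey gone) → extinct.
Round 2: J (all prey gone), K (all prey gone) → extinct.
Round 3: D (all prey gone) → extinct.
Round 4: G (all prey gone), C (all prey gone), A (all prey gone) → extinct.
No further losses. Total secondary extinctions: 10.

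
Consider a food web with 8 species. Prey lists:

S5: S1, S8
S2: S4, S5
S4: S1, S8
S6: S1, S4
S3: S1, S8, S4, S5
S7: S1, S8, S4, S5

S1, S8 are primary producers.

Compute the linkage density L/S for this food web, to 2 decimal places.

L/S = 2.00

There are L = 16 links among S = 8 species.
L/S = 16/8 = 2.0000 ≈ 2.00.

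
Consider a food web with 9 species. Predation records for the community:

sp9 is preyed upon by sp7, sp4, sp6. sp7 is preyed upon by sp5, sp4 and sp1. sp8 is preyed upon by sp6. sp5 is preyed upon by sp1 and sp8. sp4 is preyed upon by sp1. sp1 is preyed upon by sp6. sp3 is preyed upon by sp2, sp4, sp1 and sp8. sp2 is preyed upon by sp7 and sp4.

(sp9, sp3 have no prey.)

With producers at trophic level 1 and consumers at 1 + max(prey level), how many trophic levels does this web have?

Producers (level 1): sp9, sp3.
sp3 → sp2 → sp7 → sp5 → sp8 → sp6 gives sp6 level 6.
No species has a prey at level 6, so no species reaches level 7.

6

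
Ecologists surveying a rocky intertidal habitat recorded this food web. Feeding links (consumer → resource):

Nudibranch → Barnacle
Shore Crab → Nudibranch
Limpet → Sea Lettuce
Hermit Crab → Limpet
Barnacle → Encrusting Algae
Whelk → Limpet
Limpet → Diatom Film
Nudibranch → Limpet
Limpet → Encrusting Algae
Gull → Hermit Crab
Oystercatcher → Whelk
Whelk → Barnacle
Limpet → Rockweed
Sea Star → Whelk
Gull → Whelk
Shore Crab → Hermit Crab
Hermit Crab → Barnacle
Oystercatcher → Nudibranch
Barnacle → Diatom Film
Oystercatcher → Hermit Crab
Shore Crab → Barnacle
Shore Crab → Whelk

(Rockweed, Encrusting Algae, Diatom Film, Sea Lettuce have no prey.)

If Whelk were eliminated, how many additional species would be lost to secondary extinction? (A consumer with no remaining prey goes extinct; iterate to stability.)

Remove Whelk.
Round 1: Sea Star (all prey gone) → extinct.
No further losses. Total secondary extinctions: 1.

1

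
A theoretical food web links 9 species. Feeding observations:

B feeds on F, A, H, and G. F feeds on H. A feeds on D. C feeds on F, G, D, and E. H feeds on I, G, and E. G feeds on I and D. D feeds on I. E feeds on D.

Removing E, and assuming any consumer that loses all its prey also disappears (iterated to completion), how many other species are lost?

Remove E.
Every predator of it retains at least one other prey: H still has I, G; C still has D, G, F.
No consumer loses all prey, so no secondary extinctions occur.

0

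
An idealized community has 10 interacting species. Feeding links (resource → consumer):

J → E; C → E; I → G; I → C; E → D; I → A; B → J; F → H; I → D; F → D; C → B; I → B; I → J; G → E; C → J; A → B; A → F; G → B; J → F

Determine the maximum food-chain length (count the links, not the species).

5 links

One longest chain: I → G → B → J → F → D.
It has 6 species and 5 links.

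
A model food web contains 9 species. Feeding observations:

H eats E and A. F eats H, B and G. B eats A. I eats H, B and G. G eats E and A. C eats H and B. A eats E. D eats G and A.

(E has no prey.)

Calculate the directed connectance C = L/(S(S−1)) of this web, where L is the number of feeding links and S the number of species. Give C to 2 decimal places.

The web has S = 9 species and L = 16 feeding links.
C = L / (S(S−1)) = 16 / 72 = 0.2222 ≈ 0.22.

C = 0.22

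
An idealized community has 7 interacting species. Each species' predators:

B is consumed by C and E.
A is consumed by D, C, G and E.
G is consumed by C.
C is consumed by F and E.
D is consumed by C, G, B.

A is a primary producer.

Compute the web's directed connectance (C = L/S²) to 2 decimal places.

The web has S = 7 species and L = 12 feeding links.
C = L / S² = 12 / 49 = 0.2449 ≈ 0.24.

C = 0.24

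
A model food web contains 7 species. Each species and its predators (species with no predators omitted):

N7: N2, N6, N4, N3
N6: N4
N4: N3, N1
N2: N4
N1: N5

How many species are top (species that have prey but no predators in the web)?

2

Top species (has prey, but nothing eats it): N3, N5.
Count: 2.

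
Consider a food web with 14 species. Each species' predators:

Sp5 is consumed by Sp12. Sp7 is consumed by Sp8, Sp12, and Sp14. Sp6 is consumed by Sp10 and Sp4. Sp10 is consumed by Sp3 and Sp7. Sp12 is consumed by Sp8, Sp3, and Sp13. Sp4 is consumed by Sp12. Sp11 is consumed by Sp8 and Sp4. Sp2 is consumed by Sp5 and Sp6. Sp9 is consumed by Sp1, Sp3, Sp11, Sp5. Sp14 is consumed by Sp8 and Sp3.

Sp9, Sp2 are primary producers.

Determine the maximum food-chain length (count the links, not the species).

One longest chain: Sp2 → Sp6 → Sp10 → Sp7 → Sp12 → Sp3.
It has 6 species and 5 links.

5 links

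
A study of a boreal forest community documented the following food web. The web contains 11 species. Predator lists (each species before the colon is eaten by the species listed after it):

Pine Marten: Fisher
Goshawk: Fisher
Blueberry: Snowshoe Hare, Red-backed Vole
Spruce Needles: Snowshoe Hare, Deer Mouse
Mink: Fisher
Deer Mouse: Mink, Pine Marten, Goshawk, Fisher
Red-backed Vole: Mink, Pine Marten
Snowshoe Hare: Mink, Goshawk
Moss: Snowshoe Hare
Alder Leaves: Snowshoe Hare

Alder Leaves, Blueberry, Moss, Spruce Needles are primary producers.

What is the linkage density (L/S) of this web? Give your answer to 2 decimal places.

L/S = 1.55

There are L = 17 links among S = 11 species.
L/S = 17/11 = 1.5455 ≈ 1.55.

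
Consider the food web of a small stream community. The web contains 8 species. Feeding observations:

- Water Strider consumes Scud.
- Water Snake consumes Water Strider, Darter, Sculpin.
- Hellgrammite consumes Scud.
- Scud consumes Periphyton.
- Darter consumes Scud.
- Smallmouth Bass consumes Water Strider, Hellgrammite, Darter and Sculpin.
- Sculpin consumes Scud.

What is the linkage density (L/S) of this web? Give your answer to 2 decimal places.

L/S = 1.50

There are L = 12 links among S = 8 species.
L/S = 12/8 = 1.5000 ≈ 1.50.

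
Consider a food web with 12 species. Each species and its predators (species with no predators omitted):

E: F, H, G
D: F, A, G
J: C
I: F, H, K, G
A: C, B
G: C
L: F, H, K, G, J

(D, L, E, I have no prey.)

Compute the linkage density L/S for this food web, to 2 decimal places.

L/S = 1.58

There are L = 19 links among S = 12 species.
L/S = 19/12 = 1.5833 ≈ 1.58.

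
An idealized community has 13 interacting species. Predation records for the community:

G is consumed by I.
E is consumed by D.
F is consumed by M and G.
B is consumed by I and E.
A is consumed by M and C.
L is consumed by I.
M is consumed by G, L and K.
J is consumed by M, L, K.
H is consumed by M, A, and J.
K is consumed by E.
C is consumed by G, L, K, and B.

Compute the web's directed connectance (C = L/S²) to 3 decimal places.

C = 0.136

The web has S = 13 species and L = 23 feeding links.
C = L / S² = 23 / 169 = 0.1361 ≈ 0.136.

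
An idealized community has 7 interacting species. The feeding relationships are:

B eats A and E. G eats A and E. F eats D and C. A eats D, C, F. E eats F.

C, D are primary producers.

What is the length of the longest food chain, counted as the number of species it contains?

One longest chain: C → F → A → B.
It has 4 species and 3 links.

4 species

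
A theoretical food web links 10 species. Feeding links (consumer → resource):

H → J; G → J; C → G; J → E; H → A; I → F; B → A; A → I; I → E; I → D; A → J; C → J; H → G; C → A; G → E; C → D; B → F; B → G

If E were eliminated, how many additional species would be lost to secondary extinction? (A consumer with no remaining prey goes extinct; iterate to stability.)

Remove E.
Round 1: J (all prey gone) → extinct.
Round 2: G (all prey gone) → extinct.
No further losses. Total secondary extinctions: 2.

2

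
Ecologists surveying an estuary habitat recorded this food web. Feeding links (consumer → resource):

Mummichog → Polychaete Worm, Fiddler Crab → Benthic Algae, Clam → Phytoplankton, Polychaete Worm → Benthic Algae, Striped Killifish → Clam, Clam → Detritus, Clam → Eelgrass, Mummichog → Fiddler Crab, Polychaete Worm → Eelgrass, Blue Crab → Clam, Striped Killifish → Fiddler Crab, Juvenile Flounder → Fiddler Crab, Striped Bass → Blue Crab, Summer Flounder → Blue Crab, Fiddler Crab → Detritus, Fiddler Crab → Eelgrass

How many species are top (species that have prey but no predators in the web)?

Top species (has prey, but nothing eats it): Striped Killifish, Juvenile Flounder, Mummichog, Summer Flounder, Striped Bass.
Count: 5.

5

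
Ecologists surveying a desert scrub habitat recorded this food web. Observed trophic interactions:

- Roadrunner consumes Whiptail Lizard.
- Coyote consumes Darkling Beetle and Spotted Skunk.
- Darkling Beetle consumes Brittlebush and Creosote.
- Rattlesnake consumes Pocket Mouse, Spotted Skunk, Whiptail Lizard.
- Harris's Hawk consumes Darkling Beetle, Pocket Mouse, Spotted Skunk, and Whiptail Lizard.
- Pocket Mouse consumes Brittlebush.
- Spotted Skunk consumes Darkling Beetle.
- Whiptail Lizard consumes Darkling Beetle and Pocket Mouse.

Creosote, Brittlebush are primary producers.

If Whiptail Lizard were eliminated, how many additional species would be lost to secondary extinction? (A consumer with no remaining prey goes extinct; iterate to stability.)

Remove Whiptail Lizard.
Round 1: Roadrunner (all prey gone) → extinct.
No further losses. Total secondary extinctions: 1.

1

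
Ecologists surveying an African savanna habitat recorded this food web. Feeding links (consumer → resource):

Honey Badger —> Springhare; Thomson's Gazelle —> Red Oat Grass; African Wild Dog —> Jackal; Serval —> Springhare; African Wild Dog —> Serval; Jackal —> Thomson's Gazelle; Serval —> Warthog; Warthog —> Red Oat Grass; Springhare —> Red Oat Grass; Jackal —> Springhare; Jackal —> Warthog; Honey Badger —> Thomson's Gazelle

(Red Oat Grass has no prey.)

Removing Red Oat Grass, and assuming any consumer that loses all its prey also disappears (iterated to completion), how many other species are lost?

Remove Red Oat Grass.
Round 1: Springhare (all prey gone), Thomson's Gazelle (all prey gone), Warthog (all prey gone) → extinct.
Round 2: Jackal (all prey gone), Honey Badger (all prey gone), Serval (all prey gone) → extinct.
Round 3: African Wild Dog (all prey gone) → extinct.
No further losses. Total secondary extinctions: 7.

7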